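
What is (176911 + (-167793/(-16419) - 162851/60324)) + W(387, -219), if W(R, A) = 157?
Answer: 58462058723257/330153252 ≈ 1.7708e+5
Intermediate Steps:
(176911 + (-167793/(-16419) - 162851/60324)) + W(387, -219) = (176911 + (-167793/(-16419) - 162851/60324)) + 157 = (176911 + (-167793*(-1/16419) - 162851*1/60324)) + 157 = (176911 + (55931/5473 - 162851/60324)) + 157 = (176911 + 2482698121/330153252) + 157 = 58410224662693/330153252 + 157 = 58462058723257/330153252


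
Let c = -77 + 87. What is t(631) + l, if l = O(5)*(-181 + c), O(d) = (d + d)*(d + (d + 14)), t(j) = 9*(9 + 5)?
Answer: -40914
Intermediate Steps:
c = 10
t(j) = 126 (t(j) = 9*14 = 126)
O(d) = 2*d*(14 + 2*d) (O(d) = (2*d)*(d + (14 + d)) = (2*d)*(14 + 2*d) = 2*d*(14 + 2*d))
l = -41040 (l = (4*5*(7 + 5))*(-181 + 10) = (4*5*12)*(-171) = 240*(-171) = -41040)
t(631) + l = 126 - 41040 = -40914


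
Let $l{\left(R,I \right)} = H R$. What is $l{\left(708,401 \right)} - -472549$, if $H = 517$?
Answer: $838585$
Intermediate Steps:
$l{\left(R,I \right)} = 517 R$
$l{\left(708,401 \right)} - -472549 = 517 \cdot 708 - -472549 = 366036 + 472549 = 838585$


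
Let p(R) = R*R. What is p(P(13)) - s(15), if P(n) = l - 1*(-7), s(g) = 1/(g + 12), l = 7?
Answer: 5291/27 ≈ 195.96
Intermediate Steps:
s(g) = 1/(12 + g)
P(n) = 14 (P(n) = 7 - 1*(-7) = 7 + 7 = 14)
p(R) = R²
p(P(13)) - s(15) = 14² - 1/(12 + 15) = 196 - 1/27 = 5291/27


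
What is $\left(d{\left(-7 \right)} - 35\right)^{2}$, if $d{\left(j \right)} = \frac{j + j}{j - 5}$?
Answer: $\frac{41209}{36} \approx 1144.7$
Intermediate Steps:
$d{\left(j \right)} = \frac{2 j}{-5 + j}$
$\left(d{\left(-7 \right)} - 35\right)^{2} = \left(2 \left(-7\right) \frac{1}{-5 - 7} - 35\right)^{2} = \left(2 \left(-7\right) \frac{1}{-12} - 35\right)^{2} = \left(2 \left(-7\right) \left(- \frac{1}{12}\right) - 35\right)^{2} = \left(\frac{7}{6} - 35\right)^{2} = \left(- \frac{203}{6}\right)^{2} = \frac{41209}{36}$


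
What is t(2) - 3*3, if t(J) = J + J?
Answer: -5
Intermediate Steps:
t(J) = 2*J
t(2) - 3*3 = 2*2 - 3*3 = 4 - 9 = -5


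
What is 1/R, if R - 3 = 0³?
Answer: ⅓ ≈ 0.33333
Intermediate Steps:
R = 3 (R = 3 + 0³ = 3 + 0 = 3)
1/R = 1/3 = ⅓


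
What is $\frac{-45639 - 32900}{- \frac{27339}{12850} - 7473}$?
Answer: $\frac{1009226150}{96055389} \approx 10.507$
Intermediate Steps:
$\frac{-45639 - 32900}{- \frac{27339}{12850} - 7473} = - \frac{78539}{\left(-27339\right) \frac{1}{12850} - 7473} = - \frac{78539}{- \frac{27339}{12850} - 7473} = - \frac{78539}{- \frac{96055389}{12850}} = \left(-78539\right) \left(- \frac{12850}{96055389}\right) = \frac{1009226150}{96055389}$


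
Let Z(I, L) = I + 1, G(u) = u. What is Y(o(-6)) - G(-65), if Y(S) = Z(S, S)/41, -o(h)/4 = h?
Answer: 2690/41 ≈ 65.610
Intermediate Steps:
o(h) = -4*h
Z(I, L) = 1 + I
Y(S) = 1/41 + S/41 (Y(S) = (1 + S)/41 = (1 + S)*(1/41) = 1/41 + S/41)
Y(o(-6)) - G(-65) = (1/41 + (-4*(-6))/41) - 1*(-65) = (1/41 + (1/41)*24) + 65 = (1/41 + 24/41) + 65 = 25/41 + 65 = 2690/41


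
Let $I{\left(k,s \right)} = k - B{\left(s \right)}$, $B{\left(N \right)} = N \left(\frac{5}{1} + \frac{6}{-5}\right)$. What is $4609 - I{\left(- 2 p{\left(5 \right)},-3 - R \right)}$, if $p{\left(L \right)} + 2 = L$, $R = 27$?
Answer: $4501$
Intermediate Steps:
$p{\left(L \right)} = -2 + L$
$B{\left(N \right)} = \frac{19 N}{5}$ ($B{\left(N \right)} = N \left(5 \cdot 1 + 6 \left(- \frac{1}{5}\right)\right) = N \left(5 - \frac{6}{5}\right) = N \frac{19}{5} = \frac{19 N}{5}$)
$I{\left(k,s \right)} = k - \frac{19 s}{5}$
$4609 - I{\left(- 2 p{\left(5 \right)},-3 - R \right)} = 4609 - \left(- 2 \left(-2 + 5\right) - \frac{19 \left(-3 - 27\right)}{5}\right) = 4609 - \left(\left(-2\right) 3 - \frac{19 \left(-3 - 27\right)}{5}\right) = 4609 - \left(-6 - -114\right) = 4609 - \left(-6 + 114\right) = 4609 - 108 = 4501$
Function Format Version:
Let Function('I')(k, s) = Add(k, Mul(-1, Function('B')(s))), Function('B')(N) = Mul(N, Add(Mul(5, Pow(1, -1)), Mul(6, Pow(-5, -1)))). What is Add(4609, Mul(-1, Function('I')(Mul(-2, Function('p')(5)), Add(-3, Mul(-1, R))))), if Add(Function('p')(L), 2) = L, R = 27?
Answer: 4501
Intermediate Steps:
Function('p')(L) = Add(-2, L)
Function('B')(N) = Mul(Rational(19, 5), N) (Function('B')(N) = Mul(N, Add(Mul(5, 1), Mul(6, Rational(-1, 5)))) = Mul(N, Add(5, Rational(-6, 5))) = Mul(N, Rational(19, 5)) = Mul(Rational(19, 5), N))
Function('I')(k, s) = Add(k, Mul(Rational(-19, 5), s)) (Function('I')(k, s) = Add(k, Mul(-1, Mul(Rational(19, 5), s))) = Add(k, Mul(Rational(-19, 5), s)))
Add(4609, Mul(-1, Function('I')(Mul(-2, Function('p')(5)), Add(-3, Mul(-1, R))))) = Add(4609, Mul(-1, Add(Mul(-2, Add(-2, 5)), Mul(Rational(-19, 5), Add(-3, Mul(-1, 27)))))) = Add(4609, Mul(-1, Add(Mul(-2, 3), Mul(Rational(-19, 5), Add(-3, -27))))) = Add(4609, Mul(-1, Add(-6, Mul(Rational(-19, 5), -30)))) = Add(4609, Mul(-1, Add(-6, 114))) = Add(4609, Mul(-1, 108)) = Add(4609, -108) = 4501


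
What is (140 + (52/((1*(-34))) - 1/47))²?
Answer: 12237005641/638401 ≈ 19168.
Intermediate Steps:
(140 + (52/((1*(-34))) - 1/47))² = (140 + (52/(-34) - 1*1/47))² = (140 + (52*(-1/34) - 1/47))² = (140 + (-26/17 - 1/47))² = (140 - 1239/799)² = (110621/799)² = 12237005641/638401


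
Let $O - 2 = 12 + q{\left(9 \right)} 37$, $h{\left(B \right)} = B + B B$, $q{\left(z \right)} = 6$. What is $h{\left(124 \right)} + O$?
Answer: $15736$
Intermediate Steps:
$h{\left(B \right)} = B + B^{2}$
$O = 236$ ($O = 2 + \left(12 + 6 \cdot 37\right) = 2 + \left(12 + 222\right) = 2 + 234 = 236$)
$h{\left(124 \right)} + O = 124 \left(1 + 124\right) + 236 = 124 \cdot 125 + 236 = 15500 + 236 = 15736$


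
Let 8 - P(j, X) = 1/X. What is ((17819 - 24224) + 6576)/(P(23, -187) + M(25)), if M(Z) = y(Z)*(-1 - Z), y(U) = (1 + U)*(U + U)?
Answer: -31977/6319103 ≈ -0.0050604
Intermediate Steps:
y(U) = 2*U*(1 + U) (y(U) = (1 + U)*(2*U) = 2*U*(1 + U))
M(Z) = 2*Z*(1 + Z)*(-1 - Z) (M(Z) = (2*Z*(1 + Z))*(-1 - Z) = 2*Z*(1 + Z)*(-1 - Z))
P(j, X) = 8 - 1/X
((17819 - 24224) + 6576)/(P(23, -187) + M(25)) = ((17819 - 24224) + 6576)/((8 - 1/(-187)) - 2*25*(1 + 25)²) = (-6405 + 6576)/((8 - 1*(-1/187)) - 2*25*26²) = 171/((8 + 1/187) - 2*25*676) = 171/(1497/187 - 33800) = 171/(-6319103/187) = 171*(-187/6319103) = -31977/6319103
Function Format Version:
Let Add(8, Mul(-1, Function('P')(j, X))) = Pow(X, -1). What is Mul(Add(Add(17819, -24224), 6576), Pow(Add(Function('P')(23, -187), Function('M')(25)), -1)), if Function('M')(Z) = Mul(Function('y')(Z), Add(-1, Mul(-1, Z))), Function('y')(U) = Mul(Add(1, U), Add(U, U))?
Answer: Rational(-31977, 6319103) ≈ -0.0050604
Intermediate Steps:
Function('y')(U) = Mul(2, U, Add(1, U)) (Function('y')(U) = Mul(Add(1, U), Mul(2, U)) = Mul(2, U, Add(1, U)))
Function('M')(Z) = Mul(2, Z, Add(1, Z), Add(-1, Mul(-1, Z))) (Function('M')(Z) = Mul(Mul(2, Z, Add(1, Z)), Add(-1, Mul(-1, Z))) = Mul(2, Z, Add(1, Z), Add(-1, Mul(-1, Z))))
Function('P')(j, X) = Add(8, Mul(-1, Pow(X, -1)))
Mul(Add(Add(17819, -24224), 6576), Pow(Add(Function('P')(23, -187), Function('M')(25)), -1)) = Mul(Add(Add(17819, -24224), 6576), Pow(Add(Add(8, Mul(-1, Pow(-187, -1))), Mul(-2, 25, Pow(Add(1, 25), 2))), -1)) = Mul(Add(-6405, 6576), Pow(Add(Add(8, Mul(-1, Rational(-1, 187))), Mul(-2, 25, Pow(26, 2))), -1)) = Mul(171, Pow(Add(Add(8, Rational(1, 187)), Mul(-2, 25, 676)), -1)) = Mul(171, Pow(Add(Rational(1497, 187), -33800), -1)) = Mul(171, Pow(Rational(-6319103, 187), -1)) = Mul(171, Rational(-187, 6319103)) = Rational(-31977, 6319103)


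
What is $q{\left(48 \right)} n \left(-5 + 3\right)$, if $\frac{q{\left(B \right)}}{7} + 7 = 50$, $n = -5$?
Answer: $3010$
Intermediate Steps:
$q{\left(B \right)} = 301$ ($q{\left(B \right)} = -49 + 7 \cdot 50 = -49 + 350 = 301$)
$q{\left(48 \right)} n \left(-5 + 3\right) = 301 \left(- 5 \left(-5 + 3\right)\right) = 301 \left(\left(-5\right) \left(-2\right)\right) = 301 \cdot 10 = 3010$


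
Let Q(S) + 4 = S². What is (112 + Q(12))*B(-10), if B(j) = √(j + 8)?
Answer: 252*I*√2 ≈ 356.38*I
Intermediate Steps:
Q(S) = -4 + S²
B(j) = √(8 + j)
(112 + Q(12))*B(-10) = (112 + (-4 + 12²))*√(8 - 10) = (112 + (-4 + 144))*√(-2) = (112 + 140)*(I*√2) = 252*(I*√2) = 252*I*√2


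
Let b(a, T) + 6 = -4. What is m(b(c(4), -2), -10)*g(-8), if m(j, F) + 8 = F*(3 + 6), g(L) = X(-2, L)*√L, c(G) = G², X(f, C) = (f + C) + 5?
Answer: 980*I*√2 ≈ 1385.9*I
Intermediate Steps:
X(f, C) = 5 + C + f (X(f, C) = (C + f) + 5 = 5 + C + f)
b(a, T) = -10 (b(a, T) = -6 - 4 = -10)
g(L) = √L*(3 + L) (g(L) = (5 + L - 2)*√L = (3 + L)*√L = √L*(3 + L))
m(j, F) = -8 + 9*F (m(j, F) = -8 + F*(3 + 6) = -8 + F*9 = -8 + 9*F)
m(b(c(4), -2), -10)*g(-8) = (-8 + 9*(-10))*(√(-8)*(3 - 8)) = (-8 - 90)*((2*I*√2)*(-5)) = -(-980)*I*√2 = 980*I*√2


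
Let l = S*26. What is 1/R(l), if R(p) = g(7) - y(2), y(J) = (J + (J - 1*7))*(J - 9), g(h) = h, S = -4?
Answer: -1/14 ≈ -0.071429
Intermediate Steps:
l = -104 (l = -4*26 = -104)
y(J) = (-9 + J)*(-7 + 2*J) (y(J) = (J + (J - 7))*(-9 + J) = (J + (-7 + J))*(-9 + J) = (-7 + 2*J)*(-9 + J) = (-9 + J)*(-7 + 2*J))
R(p) = -14 (R(p) = 7 - (63 - 25*2 + 2*2²) = 7 - (63 - 50 + 2*4) = 7 - (63 - 50 + 8) = 7 - 1*21 = 7 - 21 = -14)
1/R(l) = 1/(-14) = -1/14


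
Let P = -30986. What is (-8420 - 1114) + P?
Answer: -40520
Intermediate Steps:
(-8420 - 1114) + P = (-8420 - 1114) - 30986 = -9534 - 30986 = -40520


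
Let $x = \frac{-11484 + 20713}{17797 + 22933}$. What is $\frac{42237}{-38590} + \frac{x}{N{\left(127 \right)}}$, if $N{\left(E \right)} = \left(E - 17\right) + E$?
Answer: $- \frac{20367901813}{18625482795} \approx -1.0935$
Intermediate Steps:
$x = \frac{9229}{40730} \approx 0.22659$
$N{\left(E \right)} = -17 + 2 E$ ($N{\left(E \right)} = \left(-17 + E\right) + E = -17 + 2 E$)
$\frac{42237}{-38590} + \frac{x}{N{\left(127 \right)}} = \frac{42237}{-38590} + \frac{9229}{40730 \left(-17 + 2 \cdot 127\right)} = 42237 \left(- \frac{1}{38590}\right) + \frac{9229}{40730 \left(-17 + 254\right)} = - \frac{42237}{38590} + \frac{9229}{40730 \cdot 237} = - \frac{42237}{38590} + \frac{9229}{40730} \cdot \frac{1}{237} = - \frac{42237}{38590} + \frac{9229}{9653010} = - \frac{20367901813}{18625482795}$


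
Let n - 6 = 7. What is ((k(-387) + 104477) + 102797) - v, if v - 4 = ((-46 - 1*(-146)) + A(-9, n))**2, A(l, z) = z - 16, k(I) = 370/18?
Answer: 1780934/9 ≈ 1.9788e+5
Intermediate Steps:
k(I) = 185/9 (k(I) = 370*(1/18) = 185/9)
n = 13 (n = 6 + 7 = 13)
A(l, z) = -16 + z
v = 9413 (v = 4 + ((-46 - 1*(-146)) + (-16 + 13))**2 = 4 + ((-46 + 146) - 3)**2 = 4 + (100 - 3)**2 = 4 + 97**2 = 4 + 9409 = 9413)
((k(-387) + 104477) + 102797) - v = ((185/9 + 104477) + 102797) - 1*9413 = (940478/9 + 102797) - 9413 = 1865651/9 - 9413 = 1780934/9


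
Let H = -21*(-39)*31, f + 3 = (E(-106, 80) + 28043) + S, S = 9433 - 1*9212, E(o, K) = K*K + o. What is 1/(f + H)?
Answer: 1/59944 ≈ 1.6682e-5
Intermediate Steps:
E(o, K) = o + K² (E(o, K) = K² + o = o + K²)
S = 221 (S = 9433 - 9212 = 221)
f = 34555 (f = -3 + (((-106 + 80²) + 28043) + 221) = -3 + (((-106 + 6400) + 28043) + 221) = -3 + ((6294 + 28043) + 221) = -3 + (34337 + 221) = -3 + 34558 = 34555)
H = 25389 (H = 819*31 = 25389)
1/(f + H) = 1/(34555 + 25389) = 1/59944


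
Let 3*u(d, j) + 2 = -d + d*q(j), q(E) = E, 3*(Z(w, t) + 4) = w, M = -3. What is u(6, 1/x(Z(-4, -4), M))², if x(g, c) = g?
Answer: 5329/576 ≈ 9.2517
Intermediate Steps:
Z(w, t) = -4 + w/3
u(d, j) = -⅔ - d/3 + d*j/3 (u(d, j) = -⅔ + (-d + d*j)/3 = -⅔ + (-d/3 + d*j/3) = -⅔ - d/3 + d*j/3)
u(6, 1/x(Z(-4, -4), M))² = (-⅔ - ⅓*6 + (⅓)*6/(-4 + (⅓)*(-4)))² = (-⅔ - 2 + (⅓)*6/(-4 - 4/3))² = (-⅔ - 2 + (⅓)*6/(-16/3))² = (-⅔ - 2 + (⅓)*6*(-3/16))² = (-⅔ - 2 - 3/8)² = (-73/24)² = 5329/576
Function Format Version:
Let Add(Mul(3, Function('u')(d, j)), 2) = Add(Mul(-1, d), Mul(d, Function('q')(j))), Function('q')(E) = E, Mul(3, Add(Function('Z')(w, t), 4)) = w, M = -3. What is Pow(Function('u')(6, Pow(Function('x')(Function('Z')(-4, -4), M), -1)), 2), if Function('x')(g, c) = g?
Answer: Rational(5329, 576) ≈ 9.2517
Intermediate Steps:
Function('Z')(w, t) = Add(-4, Mul(Rational(1, 3), w))
Function('u')(d, j) = Add(Rational(-2, 3), Mul(Rational(-1, 3), d), Mul(Rational(1, 3), d, j)) (Function('u')(d, j) = Add(Rational(-2, 3), Mul(Rational(1, 3), Add(Mul(-1, d), Mul(d, j)))) = Add(Rational(-2, 3), Add(Mul(Rational(-1, 3), d), Mul(Rational(1, 3), d, j))) = Add(Rational(-2, 3), Mul(Rational(-1, 3), d), Mul(Rational(1, 3), d, j)))
Pow(Function('u')(6, Pow(Function('x')(Function('Z')(-4, -4), M), -1)), 2) = Pow(Add(Rational(-2, 3), Mul(Rational(-1, 3), 6), Mul(Rational(1, 3), 6, Pow(Add(-4, Mul(Rational(1, 3), -4)), -1))), 2) = Pow(Add(Rational(-2, 3), -2, Mul(Rational(1, 3), 6, Pow(Add(-4, Rational(-4, 3)), -1))), 2) = Pow(Add(Rational(-2, 3), -2, Mul(Rational(1, 3), 6, Pow(Rational(-16, 3), -1))), 2) = Pow(Add(Rational(-2, 3), -2, Mul(Rational(1, 3), 6, Rational(-3, 16))), 2) = Pow(Add(Rational(-2, 3), -2, Rational(-3, 8)), 2) = Pow(Rational(-73, 24), 2) = Rational(5329, 576)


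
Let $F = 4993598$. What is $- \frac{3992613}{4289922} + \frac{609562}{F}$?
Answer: $- \frac{2887088476235}{3570357653226} \approx -0.80863$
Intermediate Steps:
$- \frac{3992613}{4289922} + \frac{609562}{F} = - \frac{3992613}{4289922} + \frac{609562}{4993598} = \left(-3992613\right) \frac{1}{4289922} + 609562 \cdot \frac{1}{4993598} = - \frac{1330871}{1429974} + \frac{304781}{2496799} = - \frac{2887088476235}{3570357653226}$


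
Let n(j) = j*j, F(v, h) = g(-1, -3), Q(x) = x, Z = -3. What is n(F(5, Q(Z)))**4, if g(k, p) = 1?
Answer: 1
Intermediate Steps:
F(v, h) = 1
n(j) = j**2
n(F(5, Q(Z)))**4 = (1**2)**4 = 1**4 = 1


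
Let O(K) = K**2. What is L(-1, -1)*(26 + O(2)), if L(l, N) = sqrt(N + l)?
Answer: 30*I*sqrt(2) ≈ 42.426*I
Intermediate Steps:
L(-1, -1)*(26 + O(2)) = sqrt(-1 - 1)*(26 + 2**2) = sqrt(-2)*(26 + 4) = (I*sqrt(2))*30 = 30*I*sqrt(2)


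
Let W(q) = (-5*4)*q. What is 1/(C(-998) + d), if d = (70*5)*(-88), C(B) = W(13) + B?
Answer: -1/32058 ≈ -3.1193e-5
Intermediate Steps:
W(q) = -20*q
C(B) = -260 + B (C(B) = -20*13 + B = -260 + B)
d = -30800 (d = 350*(-88) = -30800)
1/(C(-998) + d) = 1/((-260 - 998) - 30800) = 1/(-1258 - 30800) = 1/(-32058) = -1/32058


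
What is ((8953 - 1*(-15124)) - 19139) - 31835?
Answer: -26897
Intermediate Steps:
((8953 - 1*(-15124)) - 19139) - 31835 = ((8953 + 15124) - 19139) - 31835 = (24077 - 19139) - 31835 = 4938 - 31835 = -26897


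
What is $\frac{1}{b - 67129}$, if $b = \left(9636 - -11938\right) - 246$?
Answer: $- \frac{1}{45801} \approx -2.1834 \cdot 10^{-5}$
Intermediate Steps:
$b = 21328$ ($b = \left(9636 + 11938\right) - 246 = 21574 - 246 = 21328$)
$\frac{1}{b - 67129} = \frac{1}{21328 - 67129} = \frac{1}{-45801} = - \frac{1}{45801}$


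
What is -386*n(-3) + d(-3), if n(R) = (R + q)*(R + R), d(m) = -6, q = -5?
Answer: -18534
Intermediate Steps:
n(R) = 2*R*(-5 + R) (n(R) = (R - 5)*(R + R) = (-5 + R)*(2*R) = 2*R*(-5 + R))
-386*n(-3) + d(-3) = -772*(-3)*(-5 - 3) - 6 = -772*(-3)*(-8) - 6 = -386*48 - 6 = -18528 - 6 = -18534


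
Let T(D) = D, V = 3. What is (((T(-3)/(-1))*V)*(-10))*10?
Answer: -900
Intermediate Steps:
(((T(-3)/(-1))*V)*(-10))*10 = (((-3/(-1))*3)*(-10))*10 = ((-1*(-3)*3)*(-10))*10 = ((3*3)*(-10))*10 = (9*(-10))*10 = -90*10 = -900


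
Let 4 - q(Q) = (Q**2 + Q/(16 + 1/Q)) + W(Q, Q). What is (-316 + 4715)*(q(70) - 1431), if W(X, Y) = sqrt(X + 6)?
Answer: -31221757333/1121 - 8798*sqrt(19) ≈ -2.7890e+7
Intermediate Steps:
W(X, Y) = sqrt(6 + X)
q(Q) = 4 - Q**2 - sqrt(6 + Q) - Q/(16 + 1/Q) (q(Q) = 4 - ((Q**2 + Q/(16 + 1/Q)) + sqrt(6 + Q)) = 4 - (Q**2 + sqrt(6 + Q) + Q/(16 + 1/Q)) = 4 + (-Q**2 - sqrt(6 + Q) - Q/(16 + 1/Q)) = 4 - Q**2 - sqrt(6 + Q) - Q/(16 + 1/Q))
(-316 + 4715)*(q(70) - 1431) = (-316 + 4715)*((4 - sqrt(6 + 70) - 16*70**3 - 2*70**2 + 64*70 - 16*70*sqrt(6 + 70))/(1 + 16*70) - 1431) = 4399*((4 - sqrt(76) - 16*343000 - 2*4900 + 4480 - 16*70*sqrt(76))/(1 + 1120) - 1431) = 4399*((4 - 2*sqrt(19) - 5488000 - 9800 + 4480 - 16*70*2*sqrt(19))/1121 - 1431) = 4399*((4 - 2*sqrt(19) - 5488000 - 9800 + 4480 - 2240*sqrt(19))/1121 - 1431) = 4399*((-5493316 - 2242*sqrt(19))/1121 - 1431) = 4399*((-5493316/1121 - 2*sqrt(19)) - 1431) = 4399*(-7097467/1121 - 2*sqrt(19)) = -31221757333/1121 - 8798*sqrt(19)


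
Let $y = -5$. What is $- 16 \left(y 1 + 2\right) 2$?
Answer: $96$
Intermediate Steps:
$- 16 \left(y 1 + 2\right) 2 = - 16 \left(\left(-5\right) 1 + 2\right) 2 = - 16 \left(-5 + 2\right) 2 = \left(-16\right) \left(-3\right) 2 = 48 \cdot 2 = 96$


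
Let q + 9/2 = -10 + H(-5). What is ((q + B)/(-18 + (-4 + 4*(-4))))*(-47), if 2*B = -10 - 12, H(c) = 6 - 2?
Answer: -2021/76 ≈ -26.592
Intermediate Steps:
H(c) = 4
q = -21/2 (q = -9/2 + (-10 + 4) = -9/2 - 6 = -21/2 ≈ -10.500)
B = -11 (B = (-10 - 12)/2 = (1/2)*(-22) = -11)
((q + B)/(-18 + (-4 + 4*(-4))))*(-47) = ((-21/2 - 11)/(-18 + (-4 + 4*(-4))))*(-47) = -43/(2*(-18 + (-4 - 16)))*(-47) = -43/(2*(-18 - 20))*(-47) = -43/2/(-38)*(-47) = -43/2*(-1/38)*(-47) = (43/76)*(-47) = -2021/76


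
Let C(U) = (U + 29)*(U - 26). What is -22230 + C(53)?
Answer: -20016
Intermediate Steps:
C(U) = (-26 + U)*(29 + U) (C(U) = (29 + U)*(-26 + U) = (-26 + U)*(29 + U))
-22230 + C(53) = -22230 + (-754 + 53² + 3*53) = -22230 + (-754 + 2809 + 159) = -22230 + 2214 = -20016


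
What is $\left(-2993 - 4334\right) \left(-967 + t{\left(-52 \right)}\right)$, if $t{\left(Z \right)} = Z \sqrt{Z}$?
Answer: $7085209 + 762008 i \sqrt{13} \approx 7.0852 \cdot 10^{6} + 2.7475 \cdot 10^{6} i$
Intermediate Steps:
$t{\left(Z \right)} = Z^{\frac{3}{2}}$
$\left(-2993 - 4334\right) \left(-967 + t{\left(-52 \right)}\right) = \left(-2993 - 4334\right) \left(-967 + \left(-52\right)^{\frac{3}{2}}\right) = - 7327 \left(-967 - 104 i \sqrt{13}\right) = 7085209 + 762008 i \sqrt{13}$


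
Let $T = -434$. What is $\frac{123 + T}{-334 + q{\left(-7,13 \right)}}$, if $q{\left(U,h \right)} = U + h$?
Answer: $\frac{311}{328} \approx 0.94817$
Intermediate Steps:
$\frac{123 + T}{-334 + q{\left(-7,13 \right)}} = \frac{123 - 434}{-334 + \left(-7 + 13\right)} = - \frac{311}{-334 + 6} = - \frac{311}{-328} = \left(-311\right) \left(- \frac{1}{328}\right) = \frac{311}{328}$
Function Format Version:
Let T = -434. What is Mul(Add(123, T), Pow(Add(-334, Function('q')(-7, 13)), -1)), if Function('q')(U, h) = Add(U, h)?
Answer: Rational(311, 328) ≈ 0.94817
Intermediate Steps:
Mul(Add(123, T), Pow(Add(-334, Function('q')(-7, 13)), -1)) = Mul(Add(123, -434), Pow(Add(-334, Add(-7, 13)), -1)) = Mul(-311, Pow(Add(-334, 6), -1)) = Mul(-311, Pow(-328, -1)) = Mul(-311, Rational(-1, 328)) = Rational(311, 328)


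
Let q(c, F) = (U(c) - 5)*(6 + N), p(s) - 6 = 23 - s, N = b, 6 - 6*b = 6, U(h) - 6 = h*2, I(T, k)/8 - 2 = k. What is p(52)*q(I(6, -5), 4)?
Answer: 6486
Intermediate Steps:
I(T, k) = 16 + 8*k
U(h) = 6 + 2*h (U(h) = 6 + h*2 = 6 + 2*h)
b = 0 (b = 1 - ⅙*6 = 1 - 1 = 0)
N = 0
p(s) = 29 - s (p(s) = 6 + (23 - s) = 29 - s)
q(c, F) = 6 + 12*c (q(c, F) = ((6 + 2*c) - 5)*(6 + 0) = (1 + 2*c)*6 = 6 + 12*c)
p(52)*q(I(6, -5), 4) = (29 - 1*52)*(6 + 12*(16 + 8*(-5))) = (29 - 52)*(6 + 12*(16 - 40)) = -23*(6 + 12*(-24)) = -23*(6 - 288) = -23*(-282) = 6486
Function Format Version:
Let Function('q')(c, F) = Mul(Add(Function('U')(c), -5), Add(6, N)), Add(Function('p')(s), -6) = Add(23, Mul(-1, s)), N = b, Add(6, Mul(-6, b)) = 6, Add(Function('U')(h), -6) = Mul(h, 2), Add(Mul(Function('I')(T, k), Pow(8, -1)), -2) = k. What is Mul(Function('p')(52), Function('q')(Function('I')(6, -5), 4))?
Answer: 6486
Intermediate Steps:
Function('I')(T, k) = Add(16, Mul(8, k))
Function('U')(h) = Add(6, Mul(2, h)) (Function('U')(h) = Add(6, Mul(h, 2)) = Add(6, Mul(2, h)))
b = 0 (b = Add(1, Mul(Rational(-1, 6), 6)) = Add(1, -1) = 0)
N = 0
Function('p')(s) = Add(29, Mul(-1, s)) (Function('p')(s) = Add(6, Add(23, Mul(-1, s))) = Add(29, Mul(-1, s)))
Function('q')(c, F) = Add(6, Mul(12, c)) (Function('q')(c, F) = Mul(Add(Add(6, Mul(2, c)), -5), Add(6, 0)) = Mul(Add(1, Mul(2, c)), 6) = Add(6, Mul(12, c)))
Mul(Function('p')(52), Function('q')(Function('I')(6, -5), 4)) = Mul(Add(29, Mul(-1, 52)), Add(6, Mul(12, Add(16, Mul(8, -5))))) = Mul(Add(29, -52), Add(6, Mul(12, Add(16, -40)))) = Mul(-23, Add(6, Mul(12, -24))) = Mul(-23, Add(6, -288)) = Mul(-23, -282) = 6486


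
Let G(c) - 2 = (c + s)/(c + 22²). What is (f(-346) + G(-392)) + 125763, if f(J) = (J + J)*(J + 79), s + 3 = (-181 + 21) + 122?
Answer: 28568235/92 ≈ 3.1052e+5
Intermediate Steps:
s = -41 (s = -3 + ((-181 + 21) + 122) = -3 + (-160 + 122) = -3 - 38 = -41)
f(J) = 2*J*(79 + J) (f(J) = (2*J)*(79 + J) = 2*J*(79 + J))
G(c) = 2 + (-41 + c)/(484 + c) (G(c) = 2 + (c - 41)/(c + 22²) = 2 + (-41 + c)/(c + 484) = 2 + (-41 + c)/(484 + c))
(f(-346) + G(-392)) + 125763 = (2*(-346)*(79 - 346) + 3*(309 - 392)/(484 - 392)) + 125763 = (2*(-346)*(-267) + 3*(-83)/92) + 125763 = (184764 + 3*(1/92)*(-83)) + 125763 = (184764 - 249/92) + 125763 = 16998039/92 + 125763 = 28568235/92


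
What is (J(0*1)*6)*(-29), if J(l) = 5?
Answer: -870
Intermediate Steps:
(J(0*1)*6)*(-29) = (5*6)*(-29) = 30*(-29) = -870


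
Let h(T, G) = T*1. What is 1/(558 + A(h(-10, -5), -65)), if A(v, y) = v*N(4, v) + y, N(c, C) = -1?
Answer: 1/503 ≈ 0.0019881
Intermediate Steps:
h(T, G) = T
A(v, y) = y - v (A(v, y) = v*(-1) + y = -v + y = y - v)
1/(558 + A(h(-10, -5), -65)) = 1/(558 + (-65 - 1*(-10))) = 1/(558 + (-65 + 10)) = 1/(558 - 55) = 1/503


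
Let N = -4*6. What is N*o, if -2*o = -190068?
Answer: -2280816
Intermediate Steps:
o = 95034 (o = -½*(-190068) = 95034)
N = -24
N*o = -24*95034 = -2280816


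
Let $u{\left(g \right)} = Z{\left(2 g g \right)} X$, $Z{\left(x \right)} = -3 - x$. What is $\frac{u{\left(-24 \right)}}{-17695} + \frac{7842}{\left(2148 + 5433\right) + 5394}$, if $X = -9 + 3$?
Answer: $\frac{3256496}{15306175} \approx 0.21276$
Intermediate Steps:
$X = -6$
$u{\left(g \right)} = 18 + 12 g^{2}$ ($u{\left(g \right)} = \left(-3 - 2 g g\right) \left(-6\right) = \left(-3 - 2 g^{2}\right) \left(-6\right) = 18 + 12 g^{2}$)
$\frac{u{\left(-24 \right)}}{-17695} + \frac{7842}{\left(2148 + 5433\right) + 5394} = \frac{18 + 12 \left(-24\right)^{2}}{-17695} + \frac{7842}{\left(2148 + 5433\right) + 5394} = \left(18 + 12 \cdot 576\right) \left(- \frac{1}{17695}\right) + \frac{7842}{7581 + 5394} = \left(18 + 6912\right) \left(- \frac{1}{17695}\right) + \frac{7842}{12975} = 6930 \left(- \frac{1}{17695}\right) + 7842 \cdot \frac{1}{12975} = - \frac{1386}{3539} + \frac{2614}{4325} = \frac{3256496}{15306175}$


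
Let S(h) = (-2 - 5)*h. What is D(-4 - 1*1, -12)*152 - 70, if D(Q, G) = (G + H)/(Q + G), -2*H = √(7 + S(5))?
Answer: 634/17 + 152*I*√7/17 ≈ 37.294 + 23.656*I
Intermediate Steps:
S(h) = -7*h
H = -I*√7 (H = -√(7 - 7*5)/2 = -√(7 - 35)/2 = -I*√7 ≈ -2.6458*I)
D(Q, G) = (G - I*√7)/(G + Q) (D(Q, G) = (G - I*√7)/(Q + G) = (G - I*√7)/(G + Q))
D(-4 - 1*1, -12)*152 - 70 = ((-12 - I*√7)/(-12 + (-4 - 1*1)))*152 - 70 = ((-12 - I*√7)/(-12 + (-4 - 1)))*152 - 70 = ((-12 - I*√7)/(-12 - 5))*152 - 70 = ((-12 - I*√7)/(-17))*152 - 70 = -(-12 - I*√7)/17*152 - 70 = (12/17 + I*√7/17)*152 - 70 = (1824/17 + 152*I*√7/17) - 70 = 634/17 + 152*I*√7/17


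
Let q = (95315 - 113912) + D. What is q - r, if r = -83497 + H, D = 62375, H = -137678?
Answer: 264953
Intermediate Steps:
q = 43778 (q = (95315 - 113912) + 62375 = -18597 + 62375 = 43778)
r = -221175 (r = -83497 - 137678 = -221175)
q - r = 43778 - 1*(-221175) = 43778 + 221175 = 264953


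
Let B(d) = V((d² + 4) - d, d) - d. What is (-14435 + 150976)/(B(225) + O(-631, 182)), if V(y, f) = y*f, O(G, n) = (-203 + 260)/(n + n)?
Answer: 49700924/4128005757 ≈ 0.012040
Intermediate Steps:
O(G, n) = 57/(2*n) (O(G, n) = 57/((2*n)) = 57*(1/(2*n)) = 57/(2*n))
V(y, f) = f*y
B(d) = -d + d*(4 + d² - d) (B(d) = d*((d² + 4) - d) - d = d*((4 + d²) - d) - d = d*(4 + d² - d) - d = -d + d*(4 + d² - d))
(-14435 + 150976)/(B(225) + O(-631, 182)) = (-14435 + 150976)/(225*(3 + 225² - 1*225) + (57/2)/182) = 136541/(225*(3 + 50625 - 225) + (57/2)*(1/182)) = 136541/(225*50403 + 57/364) = 136541/(11340675 + 57/364) = 136541/(4128005757/364) = 136541*(364/4128005757) = 49700924/4128005757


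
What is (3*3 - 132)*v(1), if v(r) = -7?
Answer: 861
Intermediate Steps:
(3*3 - 132)*v(1) = (3*3 - 132)*(-7) = (9 - 132)*(-7) = -123*(-7) = 861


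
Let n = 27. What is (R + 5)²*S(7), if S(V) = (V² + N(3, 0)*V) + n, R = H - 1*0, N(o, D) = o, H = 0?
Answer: 2425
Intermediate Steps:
R = 0 (R = 0 - 1*0 = 0 + 0 = 0)
S(V) = 27 + V² + 3*V (S(V) = (V² + 3*V) + 27 = 27 + V² + 3*V)
(R + 5)²*S(7) = (0 + 5)²*(27 + 7² + 3*7) = 5²*(27 + 49 + 21) = 25*97 = 2425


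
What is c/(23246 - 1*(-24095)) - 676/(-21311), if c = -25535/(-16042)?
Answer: 513928538057/16184517946142 ≈ 0.031754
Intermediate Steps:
c = 25535/16042 (c = -25535*(-1/16042) = 25535/16042 ≈ 1.5918)
c/(23246 - 1*(-24095)) - 676/(-21311) = 25535/(16042*(23246 - 1*(-24095))) - 676/(-21311) = 25535/(16042*(23246 + 24095)) - 676*(-1/21311) = (25535/16042)/47341 + 676/21311 = (25535/16042)*(1/47341) + 676/21311 = 25535/759444322 + 676/21311 = 513928538057/16184517946142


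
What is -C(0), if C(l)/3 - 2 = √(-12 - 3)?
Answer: -6 - 3*I*√15 ≈ -6.0 - 11.619*I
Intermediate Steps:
C(l) = 6 + 3*I*√15 (C(l) = 6 + 3*√(-12 - 3) = 6 + 3*√(-15) = 6 + 3*(I*√15) = 6 + 3*I*√15)
-C(0) = -(6 + 3*I*√15) = -6 - 3*I*√15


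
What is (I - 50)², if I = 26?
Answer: 576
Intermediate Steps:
(I - 50)² = (26 - 50)² = (-24)² = 576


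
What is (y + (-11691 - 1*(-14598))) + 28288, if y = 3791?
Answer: 34986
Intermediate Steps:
(y + (-11691 - 1*(-14598))) + 28288 = (3791 + (-11691 - 1*(-14598))) + 28288 = (3791 + (-11691 + 14598)) + 28288 = (3791 + 2907) + 28288 = 6698 + 28288 = 34986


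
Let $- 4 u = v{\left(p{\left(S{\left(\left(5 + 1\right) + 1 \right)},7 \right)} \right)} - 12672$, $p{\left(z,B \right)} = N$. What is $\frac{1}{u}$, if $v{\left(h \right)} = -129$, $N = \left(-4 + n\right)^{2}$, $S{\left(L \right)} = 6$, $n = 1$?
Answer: $\frac{4}{12801} \approx 0.00031248$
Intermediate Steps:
$N = 9$ ($N = \left(-4 + 1\right)^{2} = \left(-3\right)^{2} = 9$)
$p{\left(z,B \right)} = 9$
$u = \frac{12801}{4}$ ($u = - \frac{-129 - 12672}{4} = \left(- \frac{1}{4}\right) \left(-12801\right) = \frac{12801}{4} \approx 3200.3$)
$\frac{1}{u} = \frac{1}{\frac{12801}{4}} = \frac{4}{12801}$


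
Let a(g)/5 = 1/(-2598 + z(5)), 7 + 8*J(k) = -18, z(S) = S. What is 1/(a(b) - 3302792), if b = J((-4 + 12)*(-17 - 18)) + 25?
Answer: -2593/8564139661 ≈ -3.0277e-7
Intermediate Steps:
J(k) = -25/8 (J(k) = -7/8 + (⅛)*(-18) = -7/8 - 9/4 = -25/8)
b = 175/8 (b = -25/8 + 25 = 175/8 ≈ 21.875)
a(g) = -5/2593 (a(g) = 5/(-2598 + 5) = 5/(-2593) = 5*(-1/2593) = -5/2593)
1/(a(b) - 3302792) = 1/(-5/2593 - 3302792) = 1/(-8564139661/2593) = -2593/8564139661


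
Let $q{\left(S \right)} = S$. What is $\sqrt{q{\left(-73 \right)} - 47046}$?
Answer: $i \sqrt{47119} \approx 217.07 i$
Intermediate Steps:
$\sqrt{q{\left(-73 \right)} - 47046} = \sqrt{-73 - 47046} = \sqrt{-47119} = i \sqrt{47119}$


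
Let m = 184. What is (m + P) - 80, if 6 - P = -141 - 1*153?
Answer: 404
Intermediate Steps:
P = 300 (P = 6 - (-141 - 1*153) = 6 - (-141 - 153) = 6 - 1*(-294) = 6 + 294 = 300)
(m + P) - 80 = (184 + 300) - 80 = 484 - 80 = 404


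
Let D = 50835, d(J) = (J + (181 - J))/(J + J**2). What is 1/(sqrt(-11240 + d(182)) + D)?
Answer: 1693110510/86069647135109 - I*sqrt(12468409480254)/86069647135109 ≈ 1.9671e-5 - 4.1026e-8*I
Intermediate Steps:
d(J) = 181/(J + J**2)
1/(sqrt(-11240 + d(182)) + D) = 1/(sqrt(-11240 + 181/(182*(1 + 182))) + 50835) = 1/(sqrt(-11240 + 181*(1/182)/183) + 50835) = 1/(sqrt(-11240 + 181*(1/182)*(1/183)) + 50835) = 1/(sqrt(-11240 + 181/33306) + 50835) = 1/(sqrt(-374359259/33306) + 50835) = 1/(I*sqrt(12468409480254)/33306 + 50835) = 1/(50835 + I*sqrt(12468409480254)/33306)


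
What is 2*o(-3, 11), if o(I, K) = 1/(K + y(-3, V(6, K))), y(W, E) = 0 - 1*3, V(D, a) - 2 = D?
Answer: ¼ ≈ 0.25000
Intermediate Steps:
V(D, a) = 2 + D
y(W, E) = -3 (y(W, E) = 0 - 3 = -3)
o(I, K) = 1/(-3 + K) (o(I, K) = 1/(K - 3) = 1/(-3 + K))
2*o(-3, 11) = 2/(-3 + 11) = 2/8 = 2*(⅛) = ¼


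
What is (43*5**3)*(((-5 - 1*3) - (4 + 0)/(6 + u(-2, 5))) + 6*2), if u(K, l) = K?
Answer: 16125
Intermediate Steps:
(43*5**3)*(((-5 - 1*3) - (4 + 0)/(6 + u(-2, 5))) + 6*2) = (43*5**3)*(((-5 - 1*3) - (4 + 0)/(6 - 2)) + 6*2) = (43*125)*(((-5 - 3) - 4/4) + 12) = 5375*((-8 - 4/4) + 12) = 5375*((-8 - 1*1) + 12) = 5375*((-8 - 1) + 12) = 5375*(-9 + 12) = 5375*3 = 16125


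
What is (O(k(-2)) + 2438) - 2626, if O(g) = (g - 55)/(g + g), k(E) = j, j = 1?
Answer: -215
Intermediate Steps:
k(E) = 1
O(g) = (-55 + g)/(2*g) (O(g) = (-55 + g)/((2*g)) = (-55 + g)*(1/(2*g)) = (-55 + g)/(2*g))
(O(k(-2)) + 2438) - 2626 = ((½)*(-55 + 1)/1 + 2438) - 2626 = ((½)*1*(-54) + 2438) - 2626 = (-27 + 2438) - 2626 = 2411 - 2626 = -215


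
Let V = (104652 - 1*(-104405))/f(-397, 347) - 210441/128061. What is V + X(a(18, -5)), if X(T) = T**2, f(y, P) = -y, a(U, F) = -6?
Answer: 9506250404/16946739 ≈ 560.95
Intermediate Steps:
V = 8896167800/16946739 (V = (104652 - 1*(-104405))/((-1*(-397))) - 210441/128061 = (104652 + 104405)/397 - 210441*1/128061 = 209057*(1/397) - 70147/42687 = 209057/397 - 70147/42687 = 8896167800/16946739 ≈ 524.95)
V + X(a(18, -5)) = 8896167800/16946739 + (-6)**2 = 8896167800/16946739 + 36 = 9506250404/16946739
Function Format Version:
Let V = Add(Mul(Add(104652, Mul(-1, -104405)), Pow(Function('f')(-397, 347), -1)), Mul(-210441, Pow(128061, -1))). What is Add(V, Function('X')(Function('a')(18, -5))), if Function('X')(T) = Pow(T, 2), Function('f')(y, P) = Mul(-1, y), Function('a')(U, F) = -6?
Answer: Rational(9506250404, 16946739) ≈ 560.95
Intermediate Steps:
V = Rational(8896167800, 16946739) (V = Add(Mul(Add(104652, Mul(-1, -104405)), Pow(Mul(-1, -397), -1)), Mul(-210441, Pow(128061, -1))) = Add(Mul(Add(104652, 104405), Pow(397, -1)), Mul(-210441, Rational(1, 128061))) = Add(Mul(209057, Rational(1, 397)), Rational(-70147, 42687)) = Add(Rational(209057, 397), Rational(-70147, 42687)) = Rational(8896167800, 16946739) ≈ 524.95)
Add(V, Function('X')(Function('a')(18, -5))) = Add(Rational(8896167800, 16946739), Pow(-6, 2)) = Add(Rational(8896167800, 16946739), 36) = Rational(9506250404, 16946739)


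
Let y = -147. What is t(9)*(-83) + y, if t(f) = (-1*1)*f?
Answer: 600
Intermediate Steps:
t(f) = -f
t(9)*(-83) + y = -1*9*(-83) - 147 = -9*(-83) - 147 = 747 - 147 = 600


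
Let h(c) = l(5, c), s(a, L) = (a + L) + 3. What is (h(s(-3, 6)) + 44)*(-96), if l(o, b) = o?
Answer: -4704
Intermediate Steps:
s(a, L) = 3 + L + a (s(a, L) = (L + a) + 3 = 3 + L + a)
h(c) = 5
(h(s(-3, 6)) + 44)*(-96) = (5 + 44)*(-96) = 49*(-96) = -4704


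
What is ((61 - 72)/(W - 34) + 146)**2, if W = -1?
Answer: 26224641/1225 ≈ 21408.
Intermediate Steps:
((61 - 72)/(W - 34) + 146)**2 = ((61 - 72)/(-1 - 34) + 146)**2 = (-11/(-35) + 146)**2 = (-11*(-1/35) + 146)**2 = (11/35 + 146)**2 = (5121/35)**2 = 26224641/1225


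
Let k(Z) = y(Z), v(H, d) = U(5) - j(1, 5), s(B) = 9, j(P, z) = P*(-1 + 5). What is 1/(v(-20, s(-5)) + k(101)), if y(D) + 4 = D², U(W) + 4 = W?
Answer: 1/10194 ≈ 9.8097e-5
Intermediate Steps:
j(P, z) = 4*P (j(P, z) = P*4 = 4*P)
U(W) = -4 + W
y(D) = -4 + D²
v(H, d) = -3 (v(H, d) = (-4 + 5) - 4 = 1 - 1*4 = 1 - 4 = -3)
k(Z) = -4 + Z²
1/(v(-20, s(-5)) + k(101)) = 1/(-3 + (-4 + 101²)) = 1/(-3 + (-4 + 10201)) = 1/(-3 + 10197) = 1/10194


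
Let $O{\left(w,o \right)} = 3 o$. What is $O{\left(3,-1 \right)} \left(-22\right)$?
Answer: $66$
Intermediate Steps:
$O{\left(3,-1 \right)} \left(-22\right) = 3 \left(-1\right) \left(-22\right) = \left(-3\right) \left(-22\right) = 66$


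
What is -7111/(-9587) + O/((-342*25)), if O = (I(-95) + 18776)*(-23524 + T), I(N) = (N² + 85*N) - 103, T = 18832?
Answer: 49041477119/4553825 ≈ 10769.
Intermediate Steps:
I(N) = -103 + N² + 85*N
O = -92071116 (O = ((-103 + (-95)² + 85*(-95)) + 18776)*(-23524 + 18832) = ((-103 + 9025 - 8075) + 18776)*(-4692) = (847 + 18776)*(-4692) = 19623*(-4692) = -92071116)
-7111/(-9587) + O/((-342*25)) = -7111/(-9587) - 92071116/((-342*25)) = -7111*(-1/9587) - 92071116/(-8550) = 7111/9587 - 92071116*(-1/8550) = 7111/9587 + 5115062/475 = 49041477119/4553825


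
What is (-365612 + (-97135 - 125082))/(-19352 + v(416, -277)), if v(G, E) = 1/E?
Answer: 54276211/1786835 ≈ 30.376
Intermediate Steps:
(-365612 + (-97135 - 125082))/(-19352 + v(416, -277)) = (-365612 + (-97135 - 125082))/(-19352 + 1/(-277)) = (-365612 - 222217)/(-19352 - 1/277) = -587829/(-5360505/277) = -587829*(-277/5360505) = 54276211/1786835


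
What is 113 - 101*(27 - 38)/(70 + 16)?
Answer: 10829/86 ≈ 125.92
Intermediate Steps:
113 - 101*(27 - 38)/(70 + 16) = 113 - (-1111)/86 = 113 - 101*(-11/86) = 113 + 1111/86 = 10829/86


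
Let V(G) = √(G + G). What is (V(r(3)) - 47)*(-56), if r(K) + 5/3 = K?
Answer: 2632 - 112*√6/3 ≈ 2540.6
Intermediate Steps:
r(K) = -5/3 + K
V(G) = √2*√G (V(G) = √(2*G) = √2*√G)
(V(r(3)) - 47)*(-56) = (√2*√(-5/3 + 3) - 47)*(-56) = (√2*√(4/3) - 47)*(-56) = (√2*(2*√3/3) - 47)*(-56) = (2*√6/3 - 47)*(-56) = (-47 + 2*√6/3)*(-56) = 2632 - 112*√6/3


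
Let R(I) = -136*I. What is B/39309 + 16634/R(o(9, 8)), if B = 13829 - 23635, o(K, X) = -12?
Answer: 106310419/10692048 ≈ 9.9429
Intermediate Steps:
B = -9806
B/39309 + 16634/R(o(9, 8)) = -9806/39309 + 16634/((-136*(-12))) = -9806*1/39309 + 16634/1632 = -9806/39309 + 16634*(1/1632) = -9806/39309 + 8317/816 = 106310419/10692048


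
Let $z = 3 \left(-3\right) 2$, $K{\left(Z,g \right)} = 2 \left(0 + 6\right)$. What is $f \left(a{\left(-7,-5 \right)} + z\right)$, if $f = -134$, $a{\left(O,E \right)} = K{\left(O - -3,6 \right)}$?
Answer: $804$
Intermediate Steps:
$K{\left(Z,g \right)} = 12$ ($K{\left(Z,g \right)} = 2 \cdot 6 = 12$)
$a{\left(O,E \right)} = 12$
$z = -18$ ($z = \left(-9\right) 2 = -18$)
$f \left(a{\left(-7,-5 \right)} + z\right) = - 134 \left(12 - 18\right) = \left(-134\right) \left(-6\right) = 804$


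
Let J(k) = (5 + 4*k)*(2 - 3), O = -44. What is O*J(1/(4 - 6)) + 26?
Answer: 158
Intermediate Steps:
J(k) = -5 - 4*k (J(k) = (5 + 4*k)*(-1) = -5 - 4*k)
O*J(1/(4 - 6)) + 26 = -44*(-5 - 4/(4 - 6)) + 26 = -44*(-5 - 4/(-2)) + 26 = -44*(-5 - 4*(-1/2)) + 26 = -44*(-5 + 2) + 26 = -44*(-3) + 26 = 132 + 26 = 158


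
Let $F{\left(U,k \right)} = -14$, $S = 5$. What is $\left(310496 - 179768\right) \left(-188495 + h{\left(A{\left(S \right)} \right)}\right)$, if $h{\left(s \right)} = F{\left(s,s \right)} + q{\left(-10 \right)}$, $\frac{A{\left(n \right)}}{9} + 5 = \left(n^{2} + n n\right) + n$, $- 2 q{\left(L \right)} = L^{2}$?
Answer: $-24649940952$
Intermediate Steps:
$q{\left(L \right)} = - \frac{L^{2}}{2}$
$A{\left(n \right)} = -45 + 9 n + 18 n^{2}$ ($A{\left(n \right)} = -45 + 9 \left(\left(n^{2} + n n\right) + n\right) = -45 + 9 \left(\left(n^{2} + n^{2}\right) + n\right) = -45 + 9 \left(2 n^{2} + n\right) = -45 + 9 \left(n + 2 n^{2}\right) = -45 + \left(9 n + 18 n^{2}\right) = -45 + 9 n + 18 n^{2}$)
$h{\left(s \right)} = -64$ ($h{\left(s \right)} = -14 - \frac{\left(-10\right)^{2}}{2} = -14 - 50 = -64$)
$\left(310496 - 179768\right) \left(-188495 + h{\left(A{\left(S \right)} \right)}\right) = \left(310496 - 179768\right) \left(-188495 - 64\right) = 130728 \left(-188559\right) = -24649940952$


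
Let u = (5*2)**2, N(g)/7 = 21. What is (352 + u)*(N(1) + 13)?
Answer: 72320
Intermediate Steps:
N(g) = 147 (N(g) = 7*21 = 147)
u = 100 (u = 10**2 = 100)
(352 + u)*(N(1) + 13) = (352 + 100)*(147 + 13) = 452*160 = 72320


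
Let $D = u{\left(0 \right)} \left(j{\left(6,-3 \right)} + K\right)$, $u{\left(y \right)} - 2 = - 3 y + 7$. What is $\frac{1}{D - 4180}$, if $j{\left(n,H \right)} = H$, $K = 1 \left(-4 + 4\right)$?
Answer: $- \frac{1}{4207} \approx -0.0002377$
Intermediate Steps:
$u{\left(y \right)} = 9 - 3 y$ ($u{\left(y \right)} = 2 - \left(-7 + 3 y\right) = 9 - 3 y$)
$K = 0$ ($K = 1 \cdot 0 = 0$)
$D = -27$ ($D = \left(9 - 0\right) \left(-3 + 0\right) = \left(9 + 0\right) \left(-3\right) = 9 \left(-3\right) = -27$)
$\frac{1}{D - 4180} = \frac{1}{-27 - 4180} = \frac{1}{-4207} = - \frac{1}{4207}$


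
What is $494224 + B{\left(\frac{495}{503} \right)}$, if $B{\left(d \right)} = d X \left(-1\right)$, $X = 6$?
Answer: $\frac{248591702}{503} \approx 4.9422 \cdot 10^{5}$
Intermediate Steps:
$B{\left(d \right)} = - 6 d$ ($B{\left(d \right)} = d 6 \left(-1\right) = 6 d \left(-1\right) = - 6 d$)
$494224 + B{\left(\frac{495}{503} \right)} = 494224 - 6 \cdot \frac{495}{503} = 494224 - 6 \cdot 495 \cdot \frac{1}{503} = 494224 - \frac{2970}{503} = \frac{248591702}{503}$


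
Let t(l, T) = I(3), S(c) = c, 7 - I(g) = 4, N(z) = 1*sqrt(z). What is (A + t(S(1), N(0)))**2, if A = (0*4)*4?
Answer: 9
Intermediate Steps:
N(z) = sqrt(z)
I(g) = 3 (I(g) = 7 - 1*4 = 7 - 4 = 3)
A = 0 (A = 0*4 = 0)
t(l, T) = 3
(A + t(S(1), N(0)))**2 = (0 + 3)**2 = 3**2 = 9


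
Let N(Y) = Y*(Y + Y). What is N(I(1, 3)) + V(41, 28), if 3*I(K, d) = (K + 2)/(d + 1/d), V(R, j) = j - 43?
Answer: -741/50 ≈ -14.820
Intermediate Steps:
V(R, j) = -43 + j
I(K, d) = (2 + K)/(3*(d + 1/d)) (I(K, d) = ((K + 2)/(d + 1/d))/3 = ((2 + K)/(d + 1/d))/3 = (2 + K)/(3*(d + 1/d)))
N(Y) = 2*Y² (N(Y) = Y*(2*Y) = 2*Y²)
N(I(1, 3)) + V(41, 28) = 2*((⅓)*3*(2 + 1)/(1 + 3²))² + (-43 + 28) = 2*((⅓)*3*3/(1 + 9))² - 15 = 2*((⅓)*3*3/10)² - 15 = 2*((⅓)*3*(⅒)*3)² - 15 = 2*(3/10)² - 15 = 2*(9/100) - 15 = 9/50 - 15 = -741/50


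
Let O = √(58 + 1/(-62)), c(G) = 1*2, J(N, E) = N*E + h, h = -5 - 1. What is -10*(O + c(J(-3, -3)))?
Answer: -20 - 5*√222890/31 ≈ -96.147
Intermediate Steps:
h = -6
J(N, E) = -6 + E*N (J(N, E) = N*E - 6 = E*N - 6 = -6 + E*N)
c(G) = 2
O = √222890/62 (O = √(58 - 1/62) = √(3595/62) = √222890/62 ≈ 7.6147)
-10*(O + c(J(-3, -3))) = -10*(√222890/62 + 2) = -10*(2 + √222890/62) = -20 - 5*√222890/31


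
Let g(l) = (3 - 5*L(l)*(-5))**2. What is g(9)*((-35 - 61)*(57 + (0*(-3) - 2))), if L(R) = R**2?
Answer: -21715499520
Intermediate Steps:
g(l) = (3 + 25*l**2)**2 (g(l) = (3 - 5*l**2*(-5))**2 = (3 + 25*l**2)**2)
g(9)*((-35 - 61)*(57 + (0*(-3) - 2))) = (3 + 25*9**2)**2*((-35 - 61)*(57 + (0*(-3) - 2))) = (3 + 25*81)**2*(-96*(57 + (0 - 2))) = (3 + 2025)**2*(-96*(57 - 2)) = 2028**2*(-96*55) = 4112784*(-5280) = -21715499520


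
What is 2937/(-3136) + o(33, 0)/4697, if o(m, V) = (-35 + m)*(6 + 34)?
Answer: -2006567/2104256 ≈ -0.95358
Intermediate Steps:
o(m, V) = -1400 + 40*m (o(m, V) = (-35 + m)*40 = -1400 + 40*m)
2937/(-3136) + o(33, 0)/4697 = 2937/(-3136) + (-1400 + 40*33)/4697 = 2937*(-1/3136) + (-1400 + 1320)*(1/4697) = -2937/3136 - 80*1/4697 = -2937/3136 - 80/4697 = -2006567/2104256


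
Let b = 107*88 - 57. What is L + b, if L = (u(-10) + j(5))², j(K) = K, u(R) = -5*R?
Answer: 12384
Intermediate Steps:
b = 9359 (b = 9416 - 57 = 9359)
L = 3025 (L = (-5*(-10) + 5)² = (50 + 5)² = 55² = 3025)
L + b = 3025 + 9359 = 12384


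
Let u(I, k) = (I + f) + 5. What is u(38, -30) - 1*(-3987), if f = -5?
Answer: 4025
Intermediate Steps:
u(I, k) = I (u(I, k) = (I - 5) + 5 = (-5 + I) + 5 = I)
u(38, -30) - 1*(-3987) = 38 - 1*(-3987) = 38 + 3987 = 4025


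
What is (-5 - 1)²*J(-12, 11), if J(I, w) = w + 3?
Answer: 504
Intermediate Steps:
J(I, w) = 3 + w
(-5 - 1)²*J(-12, 11) = (-5 - 1)²*(3 + 11) = (-6)²*14 = 36*14 = 504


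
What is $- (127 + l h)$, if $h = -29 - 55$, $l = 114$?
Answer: $9449$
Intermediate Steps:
$h = -84$ ($h = -29 - 55 = -84$)
$- (127 + l h) = - (127 + 114 \left(-84\right)) = - (127 - 9576) = \left(-1\right) \left(-9449\right) = 9449$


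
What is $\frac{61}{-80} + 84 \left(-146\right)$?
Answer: $- \frac{981181}{80} \approx -12265.0$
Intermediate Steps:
$\frac{61}{-80} + 84 \left(-146\right) = 61 \left(- \frac{1}{80}\right) - 12264 = - \frac{61}{80} - 12264 = - \frac{981181}{80}$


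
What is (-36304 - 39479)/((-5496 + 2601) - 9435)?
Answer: 25261/4110 ≈ 6.1462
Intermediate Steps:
(-36304 - 39479)/((-5496 + 2601) - 9435) = -75783/(-2895 - 9435) = -75783/(-12330) = -75783*(-1/12330) = 25261/4110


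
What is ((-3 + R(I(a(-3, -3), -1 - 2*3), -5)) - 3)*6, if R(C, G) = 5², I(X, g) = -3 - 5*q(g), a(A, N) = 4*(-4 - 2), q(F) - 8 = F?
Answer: 114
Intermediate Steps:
q(F) = 8 + F
a(A, N) = -24 (a(A, N) = 4*(-6) = -24)
I(X, g) = -43 - 5*g (I(X, g) = -3 - 5*(8 + g) = -3 + (-40 - 5*g) = -43 - 5*g)
R(C, G) = 25
((-3 + R(I(a(-3, -3), -1 - 2*3), -5)) - 3)*6 = ((-3 + 25) - 3)*6 = (22 - 3)*6 = 19*6 = 114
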